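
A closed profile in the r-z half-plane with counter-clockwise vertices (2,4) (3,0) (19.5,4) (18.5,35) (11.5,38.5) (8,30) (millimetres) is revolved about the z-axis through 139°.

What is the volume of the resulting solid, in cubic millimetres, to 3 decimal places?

Volume = 13370.133 mm³

Profile (r,z), 6 vertices: (2,4) (3,0) (19.5,4) (18.5,35) (11.5,38.5) (8,30)
edge 0: (2,4)→(3,0)  cross = 2·0 − 3·4 = -12.0000; (r_i+r_j)·cross = 5·-12.0000 = -60.0000
edge 1: (3,0)→(19.5,4)  cross = 3·4 − 19.5·0 = 12.0000; (r_i+r_j)·cross = 22.5·12.0000 = 270.0000
edge 2: (19.5,4)→(18.5,35)  cross = 19.5·35 − 18.5·4 = 608.5000; (r_i+r_j)·cross = 38·608.5000 = 23123.0000
edge 3: (18.5,35)→(11.5,38.5)  cross = 18.5·38.5 − 11.5·35 = 309.7500; (r_i+r_j)·cross = 30·309.7500 = 9292.5000
edge 4: (11.5,38.5)→(8,30)  cross = 11.5·30 − 8·38.5 = 37.0000; (r_i+r_j)·cross = 19.5·37.0000 = 721.5000
edge 5: (8,30)→(2,4)  cross = 8·4 − 2·30 = -28.0000; (r_i+r_j)·cross = 10·-28.0000 = -280.0000
Σcross = 927.2500 → A = |Σcross|/2 = 463.6250 mm²
Σ(r_i+r_j)·cross = 33067.0000 → first moment M = |Σ|/6 = 5511.1667
R_c = M/A = 5511.1667/463.6250 = 11.8871 mm
θ = 139° = 2.426008 rad
V = θ·R_c·A = 2.426008·11.8871·463.6250 = 13370.133 mm³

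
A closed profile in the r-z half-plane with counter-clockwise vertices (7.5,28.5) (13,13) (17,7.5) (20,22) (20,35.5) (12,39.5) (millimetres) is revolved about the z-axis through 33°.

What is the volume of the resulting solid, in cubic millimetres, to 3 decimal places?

Volume = 2143.202 mm³

Profile (r,z), 6 vertices: (7.5,28.5) (13,13) (17,7.5) (20,22) (20,35.5) (12,39.5)
edge 0: (7.5,28.5)→(13,13)  cross = 7.5·13 − 13·28.5 = -273.0000; (r_i+r_j)·cross = 20.5·-273.0000 = -5596.5000
edge 1: (13,13)→(17,7.5)  cross = 13·7.5 − 17·13 = -123.5000; (r_i+r_j)·cross = 30·-123.5000 = -3705.0000
edge 2: (17,7.5)→(20,22)  cross = 17·22 − 20·7.5 = 224.0000; (r_i+r_j)·cross = 37·224.0000 = 8288.0000
edge 3: (20,22)→(20,35.5)  cross = 20·35.5 − 20·22 = 270.0000; (r_i+r_j)·cross = 40·270.0000 = 10800.0000
edge 4: (20,35.5)→(12,39.5)  cross = 20·39.5 − 12·35.5 = 364.0000; (r_i+r_j)·cross = 32·364.0000 = 11648.0000
edge 5: (12,39.5)→(7.5,28.5)  cross = 12·28.5 − 7.5·39.5 = 45.7500; (r_i+r_j)·cross = 19.5·45.7500 = 892.1250
Σcross = 507.2500 → A = |Σcross|/2 = 253.6250 mm²
Σ(r_i+r_j)·cross = 22326.6250 → first moment M = |Σ|/6 = 3721.1042
R_c = M/A = 3721.1042/253.6250 = 14.6717 mm
θ = 33° = 0.575959 rad
V = θ·R_c·A = 0.575959·14.6717·253.6250 = 2143.202 mm³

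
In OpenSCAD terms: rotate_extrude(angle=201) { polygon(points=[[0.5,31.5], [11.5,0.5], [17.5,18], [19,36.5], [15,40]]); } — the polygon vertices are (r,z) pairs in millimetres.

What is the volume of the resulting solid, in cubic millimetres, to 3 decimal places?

Profile (r,z), 5 vertices: (0.5,31.5) (11.5,0.5) (17.5,18) (19,36.5) (15,40)
edge 0: (0.5,31.5)→(11.5,0.5)  cross = 0.5·0.5 − 11.5·31.5 = -362.0000; (r_i+r_j)·cross = 12·-362.0000 = -4344.0000
edge 1: (11.5,0.5)→(17.5,18)  cross = 11.5·18 − 17.5·0.5 = 198.2500; (r_i+r_j)·cross = 29·198.2500 = 5749.2500
edge 2: (17.5,18)→(19,36.5)  cross = 17.5·36.5 − 19·18 = 296.7500; (r_i+r_j)·cross = 36.5·296.7500 = 10831.3750
edge 3: (19,36.5)→(15,40)  cross = 19·40 − 15·36.5 = 212.5000; (r_i+r_j)·cross = 34·212.5000 = 7225.0000
edge 4: (15,40)→(0.5,31.5)  cross = 15·31.5 − 0.5·40 = 452.5000; (r_i+r_j)·cross = 15.5·452.5000 = 7013.7500
Σcross = 798.0000 → A = |Σcross|/2 = 399.0000 mm²
Σ(r_i+r_j)·cross = 26475.3750 → first moment M = |Σ|/6 = 4412.5625
R_c = M/A = 4412.5625/399.0000 = 11.0591 mm
θ = 201° = 3.508112 rad
V = θ·R_c·A = 3.508112·11.0591·399.0000 = 15479.763 mm³

Volume = 15479.763 mm³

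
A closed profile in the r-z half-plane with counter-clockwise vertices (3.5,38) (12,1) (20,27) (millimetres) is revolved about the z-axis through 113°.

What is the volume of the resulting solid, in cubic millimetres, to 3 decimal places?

Profile (r,z), 3 vertices: (3.5,38) (12,1) (20,27)
edge 0: (3.5,38)→(12,1)  cross = 3.5·1 − 12·38 = -452.5000; (r_i+r_j)·cross = 15.5·-452.5000 = -7013.7500
edge 1: (12,1)→(20,27)  cross = 12·27 − 20·1 = 304.0000; (r_i+r_j)·cross = 32·304.0000 = 9728.0000
edge 2: (20,27)→(3.5,38)  cross = 20·38 − 3.5·27 = 665.5000; (r_i+r_j)·cross = 23.5·665.5000 = 15639.2500
Σcross = 517.0000 → A = |Σcross|/2 = 258.5000 mm²
Σ(r_i+r_j)·cross = 18353.5000 → first moment M = |Σ|/6 = 3058.9167
R_c = M/A = 3058.9167/258.5000 = 11.8333 mm
θ = 113° = 1.972222 rad
V = θ·R_c·A = 1.972222·11.8333·258.5000 = 6032.863 mm³

Volume = 6032.863 mm³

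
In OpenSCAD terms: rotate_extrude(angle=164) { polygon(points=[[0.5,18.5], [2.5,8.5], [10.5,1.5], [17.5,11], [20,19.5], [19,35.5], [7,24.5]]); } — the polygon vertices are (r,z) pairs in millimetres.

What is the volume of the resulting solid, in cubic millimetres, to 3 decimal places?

Profile (r,z), 7 vertices: (0.5,18.5) (2.5,8.5) (10.5,1.5) (17.5,11) (20,19.5) (19,35.5) (7,24.5)
edge 0: (0.5,18.5)→(2.5,8.5)  cross = 0.5·8.5 − 2.5·18.5 = -42.0000; (r_i+r_j)·cross = 3·-42.0000 = -126.0000
edge 1: (2.5,8.5)→(10.5,1.5)  cross = 2.5·1.5 − 10.5·8.5 = -85.5000; (r_i+r_j)·cross = 13·-85.5000 = -1111.5000
edge 2: (10.5,1.5)→(17.5,11)  cross = 10.5·11 − 17.5·1.5 = 89.2500; (r_i+r_j)·cross = 28·89.2500 = 2499.0000
edge 3: (17.5,11)→(20,19.5)  cross = 17.5·19.5 − 20·11 = 121.2500; (r_i+r_j)·cross = 37.5·121.2500 = 4546.8750
edge 4: (20,19.5)→(19,35.5)  cross = 20·35.5 − 19·19.5 = 339.5000; (r_i+r_j)·cross = 39·339.5000 = 13240.5000
edge 5: (19,35.5)→(7,24.5)  cross = 19·24.5 − 7·35.5 = 217.0000; (r_i+r_j)·cross = 26·217.0000 = 5642.0000
edge 6: (7,24.5)→(0.5,18.5)  cross = 7·18.5 − 0.5·24.5 = 117.2500; (r_i+r_j)·cross = 7.5·117.2500 = 879.3750
Σcross = 756.7500 → A = |Σcross|/2 = 378.3750 mm²
Σ(r_i+r_j)·cross = 25570.2500 → first moment M = |Σ|/6 = 4261.7083
R_c = M/A = 4261.7083/378.3750 = 11.2632 mm
θ = 164° = 2.862340 rad
V = θ·R_c·A = 2.862340·11.2632·378.3750 = 12198.458 mm³

Volume = 12198.458 mm³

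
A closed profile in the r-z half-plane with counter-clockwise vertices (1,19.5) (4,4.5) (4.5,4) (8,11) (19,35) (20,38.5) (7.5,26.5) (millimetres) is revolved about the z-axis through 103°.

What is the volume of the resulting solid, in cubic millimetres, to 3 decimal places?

Profile (r,z), 7 vertices: (1,19.5) (4,4.5) (4.5,4) (8,11) (19,35) (20,38.5) (7.5,26.5)
edge 0: (1,19.5)→(4,4.5)  cross = 1·4.5 − 4·19.5 = -73.5000; (r_i+r_j)·cross = 5·-73.5000 = -367.5000
edge 1: (4,4.5)→(4.5,4)  cross = 4·4 − 4.5·4.5 = -4.2500; (r_i+r_j)·cross = 8.5·-4.2500 = -36.1250
edge 2: (4.5,4)→(8,11)  cross = 4.5·11 − 8·4 = 17.5000; (r_i+r_j)·cross = 12.5·17.5000 = 218.7500
edge 3: (8,11)→(19,35)  cross = 8·35 − 19·11 = 71.0000; (r_i+r_j)·cross = 27·71.0000 = 1917.0000
edge 4: (19,35)→(20,38.5)  cross = 19·38.5 − 20·35 = 31.5000; (r_i+r_j)·cross = 39·31.5000 = 1228.5000
edge 5: (20,38.5)→(7.5,26.5)  cross = 20·26.5 − 7.5·38.5 = 241.2500; (r_i+r_j)·cross = 27.5·241.2500 = 6634.3750
edge 6: (7.5,26.5)→(1,19.5)  cross = 7.5·19.5 − 1·26.5 = 119.7500; (r_i+r_j)·cross = 8.5·119.7500 = 1017.8750
Σcross = 403.2500 → A = |Σcross|/2 = 201.6250 mm²
Σ(r_i+r_j)·cross = 10612.8750 → first moment M = |Σ|/6 = 1768.8125
R_c = M/A = 1768.8125/201.6250 = 8.7728 mm
θ = 103° = 1.797689 rad
V = θ·R_c·A = 1.797689·8.7728·201.6250 = 3179.775 mm³

Volume = 3179.775 mm³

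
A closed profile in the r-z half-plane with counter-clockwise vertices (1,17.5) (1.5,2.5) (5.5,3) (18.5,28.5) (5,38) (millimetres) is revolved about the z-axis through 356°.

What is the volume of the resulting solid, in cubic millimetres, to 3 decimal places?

Volume = 16335.603 mm³

Profile (r,z), 5 vertices: (1,17.5) (1.5,2.5) (5.5,3) (18.5,28.5) (5,38)
edge 0: (1,17.5)→(1.5,2.5)  cross = 1·2.5 − 1.5·17.5 = -23.7500; (r_i+r_j)·cross = 2.5·-23.7500 = -59.3750
edge 1: (1.5,2.5)→(5.5,3)  cross = 1.5·3 − 5.5·2.5 = -9.2500; (r_i+r_j)·cross = 7·-9.2500 = -64.7500
edge 2: (5.5,3)→(18.5,28.5)  cross = 5.5·28.5 − 18.5·3 = 101.2500; (r_i+r_j)·cross = 24·101.2500 = 2430.0000
edge 3: (18.5,28.5)→(5,38)  cross = 18.5·38 − 5·28.5 = 560.5000; (r_i+r_j)·cross = 23.5·560.5000 = 13171.7500
edge 4: (5,38)→(1,17.5)  cross = 5·17.5 − 1·38 = 49.5000; (r_i+r_j)·cross = 6·49.5000 = 297.0000
Σcross = 678.2500 → A = |Σcross|/2 = 339.1250 mm²
Σ(r_i+r_j)·cross = 15774.6250 → first moment M = |Σ|/6 = 2629.1042
R_c = M/A = 2629.1042/339.1250 = 7.7526 mm
θ = 356° = 6.213372 rad
V = θ·R_c·A = 6.213372·7.7526·339.1250 = 16335.603 mm³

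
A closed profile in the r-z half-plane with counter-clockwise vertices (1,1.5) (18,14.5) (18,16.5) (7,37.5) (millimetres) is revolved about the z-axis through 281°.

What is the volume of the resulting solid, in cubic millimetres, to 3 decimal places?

Profile (r,z), 4 vertices: (1,1.5) (18,14.5) (18,16.5) (7,37.5)
edge 0: (1,1.5)→(18,14.5)  cross = 1·14.5 − 18·1.5 = -12.5000; (r_i+r_j)·cross = 19·-12.5000 = -237.5000
edge 1: (18,14.5)→(18,16.5)  cross = 18·16.5 − 18·14.5 = 36.0000; (r_i+r_j)·cross = 36·36.0000 = 1296.0000
edge 2: (18,16.5)→(7,37.5)  cross = 18·37.5 − 7·16.5 = 559.5000; (r_i+r_j)·cross = 25·559.5000 = 13987.5000
edge 3: (7,37.5)→(1,1.5)  cross = 7·1.5 − 1·37.5 = -27.0000; (r_i+r_j)·cross = 8·-27.0000 = -216.0000
Σcross = 556.0000 → A = |Σcross|/2 = 278.0000 mm²
Σ(r_i+r_j)·cross = 14830.0000 → first moment M = |Σ|/6 = 2471.6667
R_c = M/A = 2471.6667/278.0000 = 8.8909 mm
θ = 281° = 4.904375 rad
V = θ·R_c·A = 4.904375·8.8909·278.0000 = 12121.981 mm³

Volume = 12121.981 mm³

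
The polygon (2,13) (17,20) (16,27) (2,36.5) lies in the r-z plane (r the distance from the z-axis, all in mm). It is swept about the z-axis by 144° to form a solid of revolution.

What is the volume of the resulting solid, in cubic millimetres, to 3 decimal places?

Volume = 4398.230 mm³

Profile (r,z), 4 vertices: (2,13) (17,20) (16,27) (2,36.5)
edge 0: (2,13)→(17,20)  cross = 2·20 − 17·13 = -181.0000; (r_i+r_j)·cross = 19·-181.0000 = -3439.0000
edge 1: (17,20)→(16,27)  cross = 17·27 − 16·20 = 139.0000; (r_i+r_j)·cross = 33·139.0000 = 4587.0000
edge 2: (16,27)→(2,36.5)  cross = 16·36.5 − 2·27 = 530.0000; (r_i+r_j)·cross = 18·530.0000 = 9540.0000
edge 3: (2,36.5)→(2,13)  cross = 2·13 − 2·36.5 = -47.0000; (r_i+r_j)·cross = 4·-47.0000 = -188.0000
Σcross = 441.0000 → A = |Σcross|/2 = 220.5000 mm²
Σ(r_i+r_j)·cross = 10500.0000 → first moment M = |Σ|/6 = 1750.0000
R_c = M/A = 1750.0000/220.5000 = 7.9365 mm
θ = 144° = 2.513274 rad
V = θ·R_c·A = 2.513274·7.9365·220.5000 = 4398.230 mm³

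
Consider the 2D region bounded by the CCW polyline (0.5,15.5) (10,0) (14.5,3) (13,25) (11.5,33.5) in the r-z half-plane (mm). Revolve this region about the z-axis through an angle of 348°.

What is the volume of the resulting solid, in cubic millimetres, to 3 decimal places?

Profile (r,z), 5 vertices: (0.5,15.5) (10,0) (14.5,3) (13,25) (11.5,33.5)
edge 0: (0.5,15.5)→(10,0)  cross = 0.5·0 − 10·15.5 = -155.0000; (r_i+r_j)·cross = 10.5·-155.0000 = -1627.5000
edge 1: (10,0)→(14.5,3)  cross = 10·3 − 14.5·0 = 30.0000; (r_i+r_j)·cross = 24.5·30.0000 = 735.0000
edge 2: (14.5,3)→(13,25)  cross = 14.5·25 − 13·3 = 323.5000; (r_i+r_j)·cross = 27.5·323.5000 = 8896.2500
edge 3: (13,25)→(11.5,33.5)  cross = 13·33.5 − 11.5·25 = 148.0000; (r_i+r_j)·cross = 24.5·148.0000 = 3626.0000
edge 4: (11.5,33.5)→(0.5,15.5)  cross = 11.5·15.5 − 0.5·33.5 = 161.5000; (r_i+r_j)·cross = 12·161.5000 = 1938.0000
Σcross = 508.0000 → A = |Σcross|/2 = 254.0000 mm²
Σ(r_i+r_j)·cross = 13567.7500 → first moment M = |Σ|/6 = 2261.2917
R_c = M/A = 2261.2917/254.0000 = 8.9027 mm
θ = 348° = 6.073746 rad
V = θ·R_c·A = 6.073746·8.9027·254.0000 = 13734.511 mm³

Volume = 13734.511 mm³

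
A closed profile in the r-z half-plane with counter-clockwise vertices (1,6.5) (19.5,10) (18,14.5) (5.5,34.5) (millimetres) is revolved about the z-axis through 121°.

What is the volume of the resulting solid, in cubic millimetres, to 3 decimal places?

Volume = 4993.554 mm³

Profile (r,z), 4 vertices: (1,6.5) (19.5,10) (18,14.5) (5.5,34.5)
edge 0: (1,6.5)→(19.5,10)  cross = 1·10 − 19.5·6.5 = -116.7500; (r_i+r_j)·cross = 20.5·-116.7500 = -2393.3750
edge 1: (19.5,10)→(18,14.5)  cross = 19.5·14.5 − 18·10 = 102.7500; (r_i+r_j)·cross = 37.5·102.7500 = 3853.1250
edge 2: (18,14.5)→(5.5,34.5)  cross = 18·34.5 − 5.5·14.5 = 541.2500; (r_i+r_j)·cross = 23.5·541.2500 = 12719.3750
edge 3: (5.5,34.5)→(1,6.5)  cross = 5.5·6.5 − 1·34.5 = 1.2500; (r_i+r_j)·cross = 6.5·1.2500 = 8.1250
Σcross = 528.5000 → A = |Σcross|/2 = 264.2500 mm²
Σ(r_i+r_j)·cross = 14187.2500 → first moment M = |Σ|/6 = 2364.5417
R_c = M/A = 2364.5417/264.2500 = 8.9481 mm
θ = 121° = 2.111848 rad
V = θ·R_c·A = 2.111848·8.9481·264.2500 = 4993.554 mm³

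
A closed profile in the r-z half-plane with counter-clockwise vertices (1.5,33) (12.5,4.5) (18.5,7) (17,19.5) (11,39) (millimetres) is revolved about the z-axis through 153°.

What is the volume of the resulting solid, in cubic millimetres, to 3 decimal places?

Profile (r,z), 5 vertices: (1.5,33) (12.5,4.5) (18.5,7) (17,19.5) (11,39)
edge 0: (1.5,33)→(12.5,4.5)  cross = 1.5·4.5 − 12.5·33 = -405.7500; (r_i+r_j)·cross = 14·-405.7500 = -5680.5000
edge 1: (12.5,4.5)→(18.5,7)  cross = 12.5·7 − 18.5·4.5 = 4.2500; (r_i+r_j)·cross = 31·4.2500 = 131.7500
edge 2: (18.5,7)→(17,19.5)  cross = 18.5·19.5 − 17·7 = 241.7500; (r_i+r_j)·cross = 35.5·241.7500 = 8582.1250
edge 3: (17,19.5)→(11,39)  cross = 17·39 − 11·19.5 = 448.5000; (r_i+r_j)·cross = 28·448.5000 = 12558.0000
edge 4: (11,39)→(1.5,33)  cross = 11·33 − 1.5·39 = 304.5000; (r_i+r_j)·cross = 12.5·304.5000 = 3806.2500
Σcross = 593.2500 → A = |Σcross|/2 = 296.6250 mm²
Σ(r_i+r_j)·cross = 19397.6250 → first moment M = |Σ|/6 = 3232.9375
R_c = M/A = 3232.9375/296.6250 = 10.8991 mm
θ = 153° = 2.670354 rad
V = θ·R_c·A = 2.670354·10.8991·296.6250 = 8633.087 mm³

Volume = 8633.087 mm³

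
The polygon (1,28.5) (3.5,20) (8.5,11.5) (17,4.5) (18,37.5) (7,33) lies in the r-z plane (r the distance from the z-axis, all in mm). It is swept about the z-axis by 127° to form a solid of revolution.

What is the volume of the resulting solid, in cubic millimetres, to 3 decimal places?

Volume = 8560.109 mm³

Profile (r,z), 6 vertices: (1,28.5) (3.5,20) (8.5,11.5) (17,4.5) (18,37.5) (7,33)
edge 0: (1,28.5)→(3.5,20)  cross = 1·20 − 3.5·28.5 = -79.7500; (r_i+r_j)·cross = 4.5·-79.7500 = -358.8750
edge 1: (3.5,20)→(8.5,11.5)  cross = 3.5·11.5 − 8.5·20 = -129.7500; (r_i+r_j)·cross = 12·-129.7500 = -1557.0000
edge 2: (8.5,11.5)→(17,4.5)  cross = 8.5·4.5 − 17·11.5 = -157.2500; (r_i+r_j)·cross = 25.5·-157.2500 = -4009.8750
edge 3: (17,4.5)→(18,37.5)  cross = 17·37.5 − 18·4.5 = 556.5000; (r_i+r_j)·cross = 35·556.5000 = 19477.5000
edge 4: (18,37.5)→(7,33)  cross = 18·33 − 7·37.5 = 331.5000; (r_i+r_j)·cross = 25·331.5000 = 8287.5000
edge 5: (7,33)→(1,28.5)  cross = 7·28.5 − 1·33 = 166.5000; (r_i+r_j)·cross = 8·166.5000 = 1332.0000
Σcross = 687.7500 → A = |Σcross|/2 = 343.8750 mm²
Σ(r_i+r_j)·cross = 23171.2500 → first moment M = |Σ|/6 = 3861.8750
R_c = M/A = 3861.8750/343.8750 = 11.2305 mm
θ = 127° = 2.216568 rad
V = θ·R_c·A = 2.216568·11.2305·343.8750 = 8560.109 mm³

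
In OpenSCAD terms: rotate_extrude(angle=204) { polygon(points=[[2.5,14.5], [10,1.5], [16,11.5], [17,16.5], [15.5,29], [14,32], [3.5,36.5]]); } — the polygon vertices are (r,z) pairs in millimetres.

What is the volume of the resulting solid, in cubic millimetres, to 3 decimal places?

Profile (r,z), 7 vertices: (2.5,14.5) (10,1.5) (16,11.5) (17,16.5) (15.5,29) (14,32) (3.5,36.5)
edge 0: (2.5,14.5)→(10,1.5)  cross = 2.5·1.5 − 10·14.5 = -141.2500; (r_i+r_j)·cross = 12.5·-141.2500 = -1765.6250
edge 1: (10,1.5)→(16,11.5)  cross = 10·11.5 − 16·1.5 = 91.0000; (r_i+r_j)·cross = 26·91.0000 = 2366.0000
edge 2: (16,11.5)→(17,16.5)  cross = 16·16.5 − 17·11.5 = 68.5000; (r_i+r_j)·cross = 33·68.5000 = 2260.5000
edge 3: (17,16.5)→(15.5,29)  cross = 17·29 − 15.5·16.5 = 237.2500; (r_i+r_j)·cross = 32.5·237.2500 = 7710.6250
edge 4: (15.5,29)→(14,32)  cross = 15.5·32 − 14·29 = 90.0000; (r_i+r_j)·cross = 29.5·90.0000 = 2655.0000
edge 5: (14,32)→(3.5,36.5)  cross = 14·36.5 − 3.5·32 = 399.0000; (r_i+r_j)·cross = 17.5·399.0000 = 6982.5000
edge 6: (3.5,36.5)→(2.5,14.5)  cross = 3.5·14.5 − 2.5·36.5 = -40.5000; (r_i+r_j)·cross = 6·-40.5000 = -243.0000
Σcross = 704.0000 → A = |Σcross|/2 = 352.0000 mm²
Σ(r_i+r_j)·cross = 19966.0000 → first moment M = |Σ|/6 = 3327.6667
R_c = M/A = 3327.6667/352.0000 = 9.4536 mm
θ = 204° = 3.560472 rad
V = θ·R_c·A = 3.560472·9.4536·352.0000 = 11848.063 mm³

Volume = 11848.063 mm³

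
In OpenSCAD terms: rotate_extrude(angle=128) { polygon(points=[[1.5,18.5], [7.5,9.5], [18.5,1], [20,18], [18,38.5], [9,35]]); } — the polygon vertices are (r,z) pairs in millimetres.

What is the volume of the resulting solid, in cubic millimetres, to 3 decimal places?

Volume = 12046.961 mm³

Profile (r,z), 6 vertices: (1.5,18.5) (7.5,9.5) (18.5,1) (20,18) (18,38.5) (9,35)
edge 0: (1.5,18.5)→(7.5,9.5)  cross = 1.5·9.5 − 7.5·18.5 = -124.5000; (r_i+r_j)·cross = 9·-124.5000 = -1120.5000
edge 1: (7.5,9.5)→(18.5,1)  cross = 7.5·1 − 18.5·9.5 = -168.2500; (r_i+r_j)·cross = 26·-168.2500 = -4374.5000
edge 2: (18.5,1)→(20,18)  cross = 18.5·18 − 20·1 = 313.0000; (r_i+r_j)·cross = 38.5·313.0000 = 12050.5000
edge 3: (20,18)→(18,38.5)  cross = 20·38.5 − 18·18 = 446.0000; (r_i+r_j)·cross = 38·446.0000 = 16948.0000
edge 4: (18,38.5)→(9,35)  cross = 18·35 − 9·38.5 = 283.5000; (r_i+r_j)·cross = 27·283.5000 = 7654.5000
edge 5: (9,35)→(1.5,18.5)  cross = 9·18.5 − 1.5·35 = 114.0000; (r_i+r_j)·cross = 10.5·114.0000 = 1197.0000
Σcross = 863.7500 → A = |Σcross|/2 = 431.8750 mm²
Σ(r_i+r_j)·cross = 32355.0000 → first moment M = |Σ|/6 = 5392.5000
R_c = M/A = 5392.5000/431.8750 = 12.4863 mm
θ = 128° = 2.234021 rad
V = θ·R_c·A = 2.234021·12.4863·431.8750 = 12046.961 mm³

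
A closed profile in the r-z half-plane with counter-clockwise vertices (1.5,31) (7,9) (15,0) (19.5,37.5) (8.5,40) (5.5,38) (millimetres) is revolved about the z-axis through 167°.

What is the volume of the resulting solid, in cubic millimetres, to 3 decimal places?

Profile (r,z), 6 vertices: (1.5,31) (7,9) (15,0) (19.5,37.5) (8.5,40) (5.5,38)
edge 0: (1.5,31)→(7,9)  cross = 1.5·9 − 7·31 = -203.5000; (r_i+r_j)·cross = 8.5·-203.5000 = -1729.7500
edge 1: (7,9)→(15,0)  cross = 7·0 − 15·9 = -135.0000; (r_i+r_j)·cross = 22·-135.0000 = -2970.0000
edge 2: (15,0)→(19.5,37.5)  cross = 15·37.5 − 19.5·0 = 562.5000; (r_i+r_j)·cross = 34.5·562.5000 = 19406.2500
edge 3: (19.5,37.5)→(8.5,40)  cross = 19.5·40 − 8.5·37.5 = 461.2500; (r_i+r_j)·cross = 28·461.2500 = 12915.0000
edge 4: (8.5,40)→(5.5,38)  cross = 8.5·38 − 5.5·40 = 103.0000; (r_i+r_j)·cross = 14·103.0000 = 1442.0000
edge 5: (5.5,38)→(1.5,31)  cross = 5.5·31 − 1.5·38 = 113.5000; (r_i+r_j)·cross = 7·113.5000 = 794.5000
Σcross = 901.7500 → A = |Σcross|/2 = 450.8750 mm²
Σ(r_i+r_j)·cross = 29858.0000 → first moment M = |Σ|/6 = 4976.3333
R_c = M/A = 4976.3333/450.8750 = 11.0371 mm
θ = 167° = 2.914700 rad
V = θ·R_c·A = 2.914700·11.0371·450.8750 = 14504.518 mm³

Volume = 14504.518 mm³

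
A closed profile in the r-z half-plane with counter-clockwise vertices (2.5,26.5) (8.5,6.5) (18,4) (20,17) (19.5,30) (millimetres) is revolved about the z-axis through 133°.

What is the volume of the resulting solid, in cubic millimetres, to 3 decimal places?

Volume = 9445.224 mm³

Profile (r,z), 5 vertices: (2.5,26.5) (8.5,6.5) (18,4) (20,17) (19.5,30)
edge 0: (2.5,26.5)→(8.5,6.5)  cross = 2.5·6.5 − 8.5·26.5 = -209.0000; (r_i+r_j)·cross = 11·-209.0000 = -2299.0000
edge 1: (8.5,6.5)→(18,4)  cross = 8.5·4 − 18·6.5 = -83.0000; (r_i+r_j)·cross = 26.5·-83.0000 = -2199.5000
edge 2: (18,4)→(20,17)  cross = 18·17 − 20·4 = 226.0000; (r_i+r_j)·cross = 38·226.0000 = 8588.0000
edge 3: (20,17)→(19.5,30)  cross = 20·30 − 19.5·17 = 268.5000; (r_i+r_j)·cross = 39.5·268.5000 = 10605.7500
edge 4: (19.5,30)→(2.5,26.5)  cross = 19.5·26.5 − 2.5·30 = 441.7500; (r_i+r_j)·cross = 22·441.7500 = 9718.5000
Σcross = 644.2500 → A = |Σcross|/2 = 322.1250 mm²
Σ(r_i+r_j)·cross = 24413.7500 → first moment M = |Σ|/6 = 4068.9583
R_c = M/A = 4068.9583/322.1250 = 12.6316 mm
θ = 133° = 2.321288 rad
V = θ·R_c·A = 2.321288·12.6316·322.1250 = 9445.224 mm³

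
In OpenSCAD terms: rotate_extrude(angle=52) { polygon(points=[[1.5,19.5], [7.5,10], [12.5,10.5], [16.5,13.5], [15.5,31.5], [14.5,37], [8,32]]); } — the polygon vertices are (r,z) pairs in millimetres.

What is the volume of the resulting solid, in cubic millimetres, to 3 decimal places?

Profile (r,z), 7 vertices: (1.5,19.5) (7.5,10) (12.5,10.5) (16.5,13.5) (15.5,31.5) (14.5,37) (8,32)
edge 0: (1.5,19.5)→(7.5,10)  cross = 1.5·10 − 7.5·19.5 = -131.2500; (r_i+r_j)·cross = 9·-131.2500 = -1181.2500
edge 1: (7.5,10)→(12.5,10.5)  cross = 7.5·10.5 − 12.5·10 = -46.2500; (r_i+r_j)·cross = 20·-46.2500 = -925.0000
edge 2: (12.5,10.5)→(16.5,13.5)  cross = 12.5·13.5 − 16.5·10.5 = -4.5000; (r_i+r_j)·cross = 29·-4.5000 = -130.5000
edge 3: (16.5,13.5)→(15.5,31.5)  cross = 16.5·31.5 − 15.5·13.5 = 310.5000; (r_i+r_j)·cross = 32·310.5000 = 9936.0000
edge 4: (15.5,31.5)→(14.5,37)  cross = 15.5·37 − 14.5·31.5 = 116.7500; (r_i+r_j)·cross = 30·116.7500 = 3502.5000
edge 5: (14.5,37)→(8,32)  cross = 14.5·32 − 8·37 = 168.0000; (r_i+r_j)·cross = 22.5·168.0000 = 3780.0000
edge 6: (8,32)→(1.5,19.5)  cross = 8·19.5 − 1.5·32 = 108.0000; (r_i+r_j)·cross = 9.5·108.0000 = 1026.0000
Σcross = 521.2500 → A = |Σcross|/2 = 260.6250 mm²
Σ(r_i+r_j)·cross = 16007.7500 → first moment M = |Σ|/6 = 2667.9583
R_c = M/A = 2667.9583/260.6250 = 10.2368 mm
θ = 52° = 0.907571 rad
V = θ·R_c·A = 0.907571·10.2368·260.6250 = 2421.362 mm³

Volume = 2421.362 mm³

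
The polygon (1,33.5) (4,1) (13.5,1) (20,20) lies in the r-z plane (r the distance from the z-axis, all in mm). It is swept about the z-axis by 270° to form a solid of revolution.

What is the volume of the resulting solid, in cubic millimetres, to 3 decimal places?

Volume = 16645.532 mm³

Profile (r,z), 4 vertices: (1,33.5) (4,1) (13.5,1) (20,20)
edge 0: (1,33.5)→(4,1)  cross = 1·1 − 4·33.5 = -133.0000; (r_i+r_j)·cross = 5·-133.0000 = -665.0000
edge 1: (4,1)→(13.5,1)  cross = 4·1 − 13.5·1 = -9.5000; (r_i+r_j)·cross = 17.5·-9.5000 = -166.2500
edge 2: (13.5,1)→(20,20)  cross = 13.5·20 − 20·1 = 250.0000; (r_i+r_j)·cross = 33.5·250.0000 = 8375.0000
edge 3: (20,20)→(1,33.5)  cross = 20·33.5 − 1·20 = 650.0000; (r_i+r_j)·cross = 21·650.0000 = 13650.0000
Σcross = 757.5000 → A = |Σcross|/2 = 378.7500 mm²
Σ(r_i+r_j)·cross = 21193.7500 → first moment M = |Σ|/6 = 3532.2917
R_c = M/A = 3532.2917/378.7500 = 9.3262 mm
θ = 270° = 4.712389 rad
V = θ·R_c·A = 4.712389·9.3262·378.7500 = 16645.532 mm³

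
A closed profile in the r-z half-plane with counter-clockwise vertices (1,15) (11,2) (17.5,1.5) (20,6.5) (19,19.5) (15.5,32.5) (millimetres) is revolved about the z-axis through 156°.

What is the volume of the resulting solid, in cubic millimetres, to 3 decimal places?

Profile (r,z), 6 vertices: (1,15) (11,2) (17.5,1.5) (20,6.5) (19,19.5) (15.5,32.5)
edge 0: (1,15)→(11,2)  cross = 1·2 − 11·15 = -163.0000; (r_i+r_j)·cross = 12·-163.0000 = -1956.0000
edge 1: (11,2)→(17.5,1.5)  cross = 11·1.5 − 17.5·2 = -18.5000; (r_i+r_j)·cross = 28.5·-18.5000 = -527.2500
edge 2: (17.5,1.5)→(20,6.5)  cross = 17.5·6.5 − 20·1.5 = 83.7500; (r_i+r_j)·cross = 37.5·83.7500 = 3140.6250
edge 3: (20,6.5)→(19,19.5)  cross = 20·19.5 − 19·6.5 = 266.5000; (r_i+r_j)·cross = 39·266.5000 = 10393.5000
edge 4: (19,19.5)→(15.5,32.5)  cross = 19·32.5 − 15.5·19.5 = 315.2500; (r_i+r_j)·cross = 34.5·315.2500 = 10876.1250
edge 5: (15.5,32.5)→(1,15)  cross = 15.5·15 − 1·32.5 = 200.0000; (r_i+r_j)·cross = 16.5·200.0000 = 3300.0000
Σcross = 684.0000 → A = |Σcross|/2 = 342.0000 mm²
Σ(r_i+r_j)·cross = 25227.0000 → first moment M = |Σ|/6 = 4204.5000
R_c = M/A = 4204.5000/342.0000 = 12.2939 mm
θ = 156° = 2.722714 rad
V = θ·R_c·A = 2.722714·12.2939·342.0000 = 11447.649 mm³

Volume = 11447.649 mm³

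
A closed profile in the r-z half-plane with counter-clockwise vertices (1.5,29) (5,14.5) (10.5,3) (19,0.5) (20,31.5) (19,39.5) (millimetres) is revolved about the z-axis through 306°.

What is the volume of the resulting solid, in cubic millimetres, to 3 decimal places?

Volume = 32084.968 mm³

Profile (r,z), 6 vertices: (1.5,29) (5,14.5) (10.5,3) (19,0.5) (20,31.5) (19,39.5)
edge 0: (1.5,29)→(5,14.5)  cross = 1.5·14.5 − 5·29 = -123.2500; (r_i+r_j)·cross = 6.5·-123.2500 = -801.1250
edge 1: (5,14.5)→(10.5,3)  cross = 5·3 − 10.5·14.5 = -137.2500; (r_i+r_j)·cross = 15.5·-137.2500 = -2127.3750
edge 2: (10.5,3)→(19,0.5)  cross = 10.5·0.5 − 19·3 = -51.7500; (r_i+r_j)·cross = 29.5·-51.7500 = -1526.6250
edge 3: (19,0.5)→(20,31.5)  cross = 19·31.5 − 20·0.5 = 588.5000; (r_i+r_j)·cross = 39·588.5000 = 22951.5000
edge 4: (20,31.5)→(19,39.5)  cross = 20·39.5 − 19·31.5 = 191.5000; (r_i+r_j)·cross = 39·191.5000 = 7468.5000
edge 5: (19,39.5)→(1.5,29)  cross = 19·29 − 1.5·39.5 = 491.7500; (r_i+r_j)·cross = 20.5·491.7500 = 10080.8750
Σcross = 959.5000 → A = |Σcross|/2 = 479.7500 mm²
Σ(r_i+r_j)·cross = 36045.7500 → first moment M = |Σ|/6 = 6007.6250
R_c = M/A = 6007.6250/479.7500 = 12.5224 mm
θ = 306° = 5.340708 rad
V = θ·R_c·A = 5.340708·12.5224·479.7500 = 32084.968 mm³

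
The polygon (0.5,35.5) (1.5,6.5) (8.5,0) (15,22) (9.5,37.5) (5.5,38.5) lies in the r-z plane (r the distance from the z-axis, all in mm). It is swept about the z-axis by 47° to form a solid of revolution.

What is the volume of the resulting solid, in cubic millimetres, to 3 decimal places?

Volume = 2167.143 mm³

Profile (r,z), 6 vertices: (0.5,35.5) (1.5,6.5) (8.5,0) (15,22) (9.5,37.5) (5.5,38.5)
edge 0: (0.5,35.5)→(1.5,6.5)  cross = 0.5·6.5 − 1.5·35.5 = -50.0000; (r_i+r_j)·cross = 2·-50.0000 = -100.0000
edge 1: (1.5,6.5)→(8.5,0)  cross = 1.5·0 − 8.5·6.5 = -55.2500; (r_i+r_j)·cross = 10·-55.2500 = -552.5000
edge 2: (8.5,0)→(15,22)  cross = 8.5·22 − 15·0 = 187.0000; (r_i+r_j)·cross = 23.5·187.0000 = 4394.5000
edge 3: (15,22)→(9.5,37.5)  cross = 15·37.5 − 9.5·22 = 353.5000; (r_i+r_j)·cross = 24.5·353.5000 = 8660.7500
edge 4: (9.5,37.5)→(5.5,38.5)  cross = 9.5·38.5 − 5.5·37.5 = 159.5000; (r_i+r_j)·cross = 15·159.5000 = 2392.5000
edge 5: (5.5,38.5)→(0.5,35.5)  cross = 5.5·35.5 − 0.5·38.5 = 176.0000; (r_i+r_j)·cross = 6·176.0000 = 1056.0000
Σcross = 770.7500 → A = |Σcross|/2 = 385.3750 mm²
Σ(r_i+r_j)·cross = 15851.2500 → first moment M = |Σ|/6 = 2641.8750
R_c = M/A = 2641.8750/385.3750 = 6.8553 mm
θ = 47° = 0.820305 rad
V = θ·R_c·A = 0.820305·6.8553·385.3750 = 2167.143 mm³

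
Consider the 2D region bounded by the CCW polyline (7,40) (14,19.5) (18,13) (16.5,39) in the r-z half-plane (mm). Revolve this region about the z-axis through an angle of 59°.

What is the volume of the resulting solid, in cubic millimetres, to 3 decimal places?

Profile (r,z), 4 vertices: (7,40) (14,19.5) (18,13) (16.5,39)
edge 0: (7,40)→(14,19.5)  cross = 7·19.5 − 14·40 = -423.5000; (r_i+r_j)·cross = 21·-423.5000 = -8893.5000
edge 1: (14,19.5)→(18,13)  cross = 14·13 − 18·19.5 = -169.0000; (r_i+r_j)·cross = 32·-169.0000 = -5408.0000
edge 2: (18,13)→(16.5,39)  cross = 18·39 − 16.5·13 = 487.5000; (r_i+r_j)·cross = 34.5·487.5000 = 16818.7500
edge 3: (16.5,39)→(7,40)  cross = 16.5·40 − 7·39 = 387.0000; (r_i+r_j)·cross = 23.5·387.0000 = 9094.5000
Σcross = 282.0000 → A = |Σcross|/2 = 141.0000 mm²
Σ(r_i+r_j)·cross = 11611.7500 → first moment M = |Σ|/6 = 1935.2917
R_c = M/A = 1935.2917/141.0000 = 13.7255 mm
θ = 59° = 1.029744 rad
V = θ·R_c·A = 1.029744·13.7255·141.0000 = 1992.855 mm³

Volume = 1992.855 mm³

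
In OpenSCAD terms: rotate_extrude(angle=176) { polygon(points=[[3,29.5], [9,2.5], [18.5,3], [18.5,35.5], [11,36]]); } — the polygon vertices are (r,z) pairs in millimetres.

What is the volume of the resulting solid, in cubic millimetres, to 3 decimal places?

Profile (r,z), 5 vertices: (3,29.5) (9,2.5) (18.5,3) (18.5,35.5) (11,36)
edge 0: (3,29.5)→(9,2.5)  cross = 3·2.5 − 9·29.5 = -258.0000; (r_i+r_j)·cross = 12·-258.0000 = -3096.0000
edge 1: (9,2.5)→(18.5,3)  cross = 9·3 − 18.5·2.5 = -19.2500; (r_i+r_j)·cross = 27.5·-19.2500 = -529.3750
edge 2: (18.5,3)→(18.5,35.5)  cross = 18.5·35.5 − 18.5·3 = 601.2500; (r_i+r_j)·cross = 37·601.2500 = 22246.2500
edge 3: (18.5,35.5)→(11,36)  cross = 18.5·36 − 11·35.5 = 275.5000; (r_i+r_j)·cross = 29.5·275.5000 = 8127.2500
edge 4: (11,36)→(3,29.5)  cross = 11·29.5 − 3·36 = 216.5000; (r_i+r_j)·cross = 14·216.5000 = 3031.0000
Σcross = 816.0000 → A = |Σcross|/2 = 408.0000 mm²
Σ(r_i+r_j)·cross = 29779.1250 → first moment M = |Σ|/6 = 4963.1875
R_c = M/A = 4963.1875/408.0000 = 12.1647 mm
θ = 176° = 3.071779 rad
V = θ·R_c·A = 3.071779·12.1647·408.0000 = 15245.818 mm³

Volume = 15245.818 mm³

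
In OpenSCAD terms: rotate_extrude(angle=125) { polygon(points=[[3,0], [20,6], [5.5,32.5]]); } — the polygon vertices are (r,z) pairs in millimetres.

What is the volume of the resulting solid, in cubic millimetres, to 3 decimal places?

Profile (r,z), 3 vertices: (3,0) (20,6) (5.5,32.5)
edge 0: (3,0)→(20,6)  cross = 3·6 − 20·0 = 18.0000; (r_i+r_j)·cross = 23·18.0000 = 414.0000
edge 1: (20,6)→(5.5,32.5)  cross = 20·32.5 − 5.5·6 = 617.0000; (r_i+r_j)·cross = 25.5·617.0000 = 15733.5000
edge 2: (5.5,32.5)→(3,0)  cross = 5.5·0 − 3·32.5 = -97.5000; (r_i+r_j)·cross = 8.5·-97.5000 = -828.7500
Σcross = 537.5000 → A = |Σcross|/2 = 268.7500 mm²
Σ(r_i+r_j)·cross = 15318.7500 → first moment M = |Σ|/6 = 2553.1250
R_c = M/A = 2553.1250/268.7500 = 9.5000 mm
θ = 125° = 2.181662 rad
V = θ·R_c·A = 2.181662·9.5000·268.7500 = 5570.055 mm³

Volume = 5570.055 mm³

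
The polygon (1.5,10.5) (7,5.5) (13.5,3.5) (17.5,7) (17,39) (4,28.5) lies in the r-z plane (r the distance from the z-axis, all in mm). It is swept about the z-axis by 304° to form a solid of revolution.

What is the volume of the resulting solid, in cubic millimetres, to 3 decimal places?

Profile (r,z), 6 vertices: (1.5,10.5) (7,5.5) (13.5,3.5) (17.5,7) (17,39) (4,28.5)
edge 0: (1.5,10.5)→(7,5.5)  cross = 1.5·5.5 − 7·10.5 = -65.2500; (r_i+r_j)·cross = 8.5·-65.2500 = -554.6250
edge 1: (7,5.5)→(13.5,3.5)  cross = 7·3.5 − 13.5·5.5 = -49.7500; (r_i+r_j)·cross = 20.5·-49.7500 = -1019.8750
edge 2: (13.5,3.5)→(17.5,7)  cross = 13.5·7 − 17.5·3.5 = 33.2500; (r_i+r_j)·cross = 31·33.2500 = 1030.7500
edge 3: (17.5,7)→(17,39)  cross = 17.5·39 − 17·7 = 563.5000; (r_i+r_j)·cross = 34.5·563.5000 = 19440.7500
edge 4: (17,39)→(4,28.5)  cross = 17·28.5 − 4·39 = 328.5000; (r_i+r_j)·cross = 21·328.5000 = 6898.5000
edge 5: (4,28.5)→(1.5,10.5)  cross = 4·10.5 − 1.5·28.5 = -0.7500; (r_i+r_j)·cross = 5.5·-0.7500 = -4.1250
Σcross = 809.5000 → A = |Σcross|/2 = 404.7500 mm²
Σ(r_i+r_j)·cross = 25791.3750 → first moment M = |Σ|/6 = 4298.5625
R_c = M/A = 4298.5625/404.7500 = 10.6203 mm
θ = 304° = 5.305801 rad
V = θ·R_c·A = 5.305801·10.6203·404.7500 = 22807.317 mm³

Volume = 22807.317 mm³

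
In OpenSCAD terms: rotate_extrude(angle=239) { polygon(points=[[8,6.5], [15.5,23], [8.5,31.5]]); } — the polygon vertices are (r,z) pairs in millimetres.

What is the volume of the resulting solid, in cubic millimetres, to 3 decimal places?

Profile (r,z), 3 vertices: (8,6.5) (15.5,23) (8.5,31.5)
edge 0: (8,6.5)→(15.5,23)  cross = 8·23 − 15.5·6.5 = 83.2500; (r_i+r_j)·cross = 23.5·83.2500 = 1956.3750
edge 1: (15.5,23)→(8.5,31.5)  cross = 15.5·31.5 − 8.5·23 = 292.7500; (r_i+r_j)·cross = 24·292.7500 = 7026.0000
edge 2: (8.5,31.5)→(8,6.5)  cross = 8.5·6.5 − 8·31.5 = -196.7500; (r_i+r_j)·cross = 16.5·-196.7500 = -3246.3750
Σcross = 179.2500 → A = |Σcross|/2 = 89.6250 mm²
Σ(r_i+r_j)·cross = 5736.0000 → first moment M = |Σ|/6 = 956.0000
R_c = M/A = 956.0000/89.6250 = 10.6667 mm
θ = 239° = 4.171337 rad
V = θ·R_c·A = 4.171337·10.6667·89.6250 = 3987.798 mm³

Volume = 3987.798 mm³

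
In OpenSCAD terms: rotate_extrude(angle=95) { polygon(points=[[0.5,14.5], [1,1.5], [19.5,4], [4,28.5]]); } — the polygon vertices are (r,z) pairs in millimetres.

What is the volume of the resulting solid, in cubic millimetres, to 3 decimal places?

Volume = 3410.842 mm³

Profile (r,z), 4 vertices: (0.5,14.5) (1,1.5) (19.5,4) (4,28.5)
edge 0: (0.5,14.5)→(1,1.5)  cross = 0.5·1.5 − 1·14.5 = -13.7500; (r_i+r_j)·cross = 1.5·-13.7500 = -20.6250
edge 1: (1,1.5)→(19.5,4)  cross = 1·4 − 19.5·1.5 = -25.2500; (r_i+r_j)·cross = 20.5·-25.2500 = -517.6250
edge 2: (19.5,4)→(4,28.5)  cross = 19.5·28.5 − 4·4 = 539.7500; (r_i+r_j)·cross = 23.5·539.7500 = 12684.1250
edge 3: (4,28.5)→(0.5,14.5)  cross = 4·14.5 − 0.5·28.5 = 43.7500; (r_i+r_j)·cross = 4.5·43.7500 = 196.8750
Σcross = 544.5000 → A = |Σcross|/2 = 272.2500 mm²
Σ(r_i+r_j)·cross = 12342.7500 → first moment M = |Σ|/6 = 2057.1250
R_c = M/A = 2057.1250/272.2500 = 7.5560 mm
θ = 95° = 1.658063 rad
V = θ·R_c·A = 1.658063·7.5560·272.2500 = 3410.842 mm³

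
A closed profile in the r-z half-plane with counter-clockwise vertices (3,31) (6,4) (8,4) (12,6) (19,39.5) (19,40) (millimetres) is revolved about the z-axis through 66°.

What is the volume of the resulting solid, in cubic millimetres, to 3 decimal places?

Volume = 3870.634 mm³

Profile (r,z), 6 vertices: (3,31) (6,4) (8,4) (12,6) (19,39.5) (19,40)
edge 0: (3,31)→(6,4)  cross = 3·4 − 6·31 = -174.0000; (r_i+r_j)·cross = 9·-174.0000 = -1566.0000
edge 1: (6,4)→(8,4)  cross = 6·4 − 8·4 = -8.0000; (r_i+r_j)·cross = 14·-8.0000 = -112.0000
edge 2: (8,4)→(12,6)  cross = 8·6 − 12·4 = 0.0000; (r_i+r_j)·cross = 20·0.0000 = 0.0000
edge 3: (12,6)→(19,39.5)  cross = 12·39.5 − 19·6 = 360.0000; (r_i+r_j)·cross = 31·360.0000 = 11160.0000
edge 4: (19,39.5)→(19,40)  cross = 19·40 − 19·39.5 = 9.5000; (r_i+r_j)·cross = 38·9.5000 = 361.0000
edge 5: (19,40)→(3,31)  cross = 19·31 − 3·40 = 469.0000; (r_i+r_j)·cross = 22·469.0000 = 10318.0000
Σcross = 656.5000 → A = |Σcross|/2 = 328.2500 mm²
Σ(r_i+r_j)·cross = 20161.0000 → first moment M = |Σ|/6 = 3360.1667
R_c = M/A = 3360.1667/328.2500 = 10.2366 mm
θ = 66° = 1.151917 rad
V = θ·R_c·A = 1.151917·10.2366·328.2500 = 3870.634 mm³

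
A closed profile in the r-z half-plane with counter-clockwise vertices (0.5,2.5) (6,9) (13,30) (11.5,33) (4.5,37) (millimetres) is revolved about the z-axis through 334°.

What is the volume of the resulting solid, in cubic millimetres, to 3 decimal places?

Profile (r,z), 5 vertices: (0.5,2.5) (6,9) (13,30) (11.5,33) (4.5,37)
edge 0: (0.5,2.5)→(6,9)  cross = 0.5·9 − 6·2.5 = -10.5000; (r_i+r_j)·cross = 6.5·-10.5000 = -68.2500
edge 1: (6,9)→(13,30)  cross = 6·30 − 13·9 = 63.0000; (r_i+r_j)·cross = 19·63.0000 = 1197.0000
edge 2: (13,30)→(11.5,33)  cross = 13·33 − 11.5·30 = 84.0000; (r_i+r_j)·cross = 24.5·84.0000 = 2058.0000
edge 3: (11.5,33)→(4.5,37)  cross = 11.5·37 − 4.5·33 = 277.0000; (r_i+r_j)·cross = 16·277.0000 = 4432.0000
edge 4: (4.5,37)→(0.5,2.5)  cross = 4.5·2.5 − 0.5·37 = -7.2500; (r_i+r_j)·cross = 5·-7.2500 = -36.2500
Σcross = 406.2500 → A = |Σcross|/2 = 203.1250 mm²
Σ(r_i+r_j)·cross = 7582.5000 → first moment M = |Σ|/6 = 1263.7500
R_c = M/A = 1263.7500/203.1250 = 6.2215 mm
θ = 334° = 5.829400 rad
V = θ·R_c·A = 5.829400·6.2215·203.1250 = 7366.904 mm³

Volume = 7366.904 mm³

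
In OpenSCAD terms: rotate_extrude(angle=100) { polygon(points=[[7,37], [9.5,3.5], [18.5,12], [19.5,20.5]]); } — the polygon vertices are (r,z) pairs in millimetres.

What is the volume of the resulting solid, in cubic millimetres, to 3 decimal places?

Profile (r,z), 4 vertices: (7,37) (9.5,3.5) (18.5,12) (19.5,20.5)
edge 0: (7,37)→(9.5,3.5)  cross = 7·3.5 − 9.5·37 = -327.0000; (r_i+r_j)·cross = 16.5·-327.0000 = -5395.5000
edge 1: (9.5,3.5)→(18.5,12)  cross = 9.5·12 − 18.5·3.5 = 49.2500; (r_i+r_j)·cross = 28·49.2500 = 1379.0000
edge 2: (18.5,12)→(19.5,20.5)  cross = 18.5·20.5 − 19.5·12 = 145.2500; (r_i+r_j)·cross = 38·145.2500 = 5519.5000
edge 3: (19.5,20.5)→(7,37)  cross = 19.5·37 − 7·20.5 = 578.0000; (r_i+r_j)·cross = 26.5·578.0000 = 15317.0000
Σcross = 445.5000 → A = |Σcross|/2 = 222.7500 mm²
Σ(r_i+r_j)·cross = 16820.0000 → first moment M = |Σ|/6 = 2803.3333
R_c = M/A = 2803.3333/222.7500 = 12.5851 mm
θ = 100° = 1.745329 rad
V = θ·R_c·A = 1.745329·12.5851·222.7500 = 4892.740 mm³

Volume = 4892.740 mm³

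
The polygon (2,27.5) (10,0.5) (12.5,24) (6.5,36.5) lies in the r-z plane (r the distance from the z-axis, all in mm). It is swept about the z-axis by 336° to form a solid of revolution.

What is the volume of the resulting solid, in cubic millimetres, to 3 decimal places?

Profile (r,z), 4 vertices: (2,27.5) (10,0.5) (12.5,24) (6.5,36.5)
edge 0: (2,27.5)→(10,0.5)  cross = 2·0.5 − 10·27.5 = -274.0000; (r_i+r_j)·cross = 12·-274.0000 = -3288.0000
edge 1: (10,0.5)→(12.5,24)  cross = 10·24 − 12.5·0.5 = 233.7500; (r_i+r_j)·cross = 22.5·233.7500 = 5259.3750
edge 2: (12.5,24)→(6.5,36.5)  cross = 12.5·36.5 − 6.5·24 = 300.2500; (r_i+r_j)·cross = 19·300.2500 = 5704.7500
edge 3: (6.5,36.5)→(2,27.5)  cross = 6.5·27.5 − 2·36.5 = 105.7500; (r_i+r_j)·cross = 8.5·105.7500 = 898.8750
Σcross = 365.7500 → A = |Σcross|/2 = 182.8750 mm²
Σ(r_i+r_j)·cross = 8575.0000 → first moment M = |Σ|/6 = 1429.1667
R_c = M/A = 1429.1667/182.8750 = 7.8150 mm
θ = 336° = 5.864306 rad
V = θ·R_c·A = 5.864306·7.8150·182.8750 = 8381.071 mm³

Volume = 8381.071 mm³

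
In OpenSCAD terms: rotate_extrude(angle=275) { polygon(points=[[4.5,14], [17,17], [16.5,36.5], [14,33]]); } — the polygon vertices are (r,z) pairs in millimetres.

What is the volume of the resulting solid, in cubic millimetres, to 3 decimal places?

Profile (r,z), 4 vertices: (4.5,14) (17,17) (16.5,36.5) (14,33)
edge 0: (4.5,14)→(17,17)  cross = 4.5·17 − 17·14 = -161.5000; (r_i+r_j)·cross = 21.5·-161.5000 = -3472.2500
edge 1: (17,17)→(16.5,36.5)  cross = 17·36.5 − 16.5·17 = 340.0000; (r_i+r_j)·cross = 33.5·340.0000 = 11390.0000
edge 2: (16.5,36.5)→(14,33)  cross = 16.5·33 − 14·36.5 = 33.5000; (r_i+r_j)·cross = 30.5·33.5000 = 1021.7500
edge 3: (14,33)→(4.5,14)  cross = 14·14 − 4.5·33 = 47.5000; (r_i+r_j)·cross = 18.5·47.5000 = 878.7500
Σcross = 259.5000 → A = |Σcross|/2 = 129.7500 mm²
Σ(r_i+r_j)·cross = 9818.2500 → first moment M = |Σ|/6 = 1636.3750
R_c = M/A = 1636.3750/129.7500 = 12.6118 mm
θ = 275° = 4.799655 rad
V = θ·R_c·A = 4.799655·12.6118·129.7500 = 7854.036 mm³

Volume = 7854.036 mm³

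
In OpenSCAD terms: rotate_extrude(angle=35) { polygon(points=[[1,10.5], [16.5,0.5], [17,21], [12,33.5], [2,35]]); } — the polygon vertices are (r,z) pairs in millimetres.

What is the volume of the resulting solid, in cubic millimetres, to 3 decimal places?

Volume = 2281.314 mm³

Profile (r,z), 5 vertices: (1,10.5) (16.5,0.5) (17,21) (12,33.5) (2,35)
edge 0: (1,10.5)→(16.5,0.5)  cross = 1·0.5 − 16.5·10.5 = -172.7500; (r_i+r_j)·cross = 17.5·-172.7500 = -3023.1250
edge 1: (16.5,0.5)→(17,21)  cross = 16.5·21 − 17·0.5 = 338.0000; (r_i+r_j)·cross = 33.5·338.0000 = 11323.0000
edge 2: (17,21)→(12,33.5)  cross = 17·33.5 − 12·21 = 317.5000; (r_i+r_j)·cross = 29·317.5000 = 9207.5000
edge 3: (12,33.5)→(2,35)  cross = 12·35 − 2·33.5 = 353.0000; (r_i+r_j)·cross = 14·353.0000 = 4942.0000
edge 4: (2,35)→(1,10.5)  cross = 2·10.5 − 1·35 = -14.0000; (r_i+r_j)·cross = 3·-14.0000 = -42.0000
Σcross = 821.7500 → A = |Σcross|/2 = 410.8750 mm²
Σ(r_i+r_j)·cross = 22407.3750 → first moment M = |Σ|/6 = 3734.5625
R_c = M/A = 3734.5625/410.8750 = 9.0893 mm
θ = 35° = 0.610865 rad
V = θ·R_c·A = 0.610865·9.0893·410.8750 = 2281.314 mm³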